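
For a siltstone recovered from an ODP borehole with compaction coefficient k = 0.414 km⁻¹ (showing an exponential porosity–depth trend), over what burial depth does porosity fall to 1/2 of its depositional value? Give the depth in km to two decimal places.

1.67 km

phi/phi₀ = 1/2 ⇒ exp(−k·d) = 1/2 ⇒ d = ln(2) / k
d = 0.6931 / 0.414 = 1.674 km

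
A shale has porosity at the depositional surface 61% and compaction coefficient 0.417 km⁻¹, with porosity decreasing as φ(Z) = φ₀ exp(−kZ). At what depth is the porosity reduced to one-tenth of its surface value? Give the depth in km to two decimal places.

5.52 km

φ/φ₀ = 1/10 ⇒ exp(−k·Z) = 1/10 ⇒ Z = ln(10) / k
Z = 2.3026 / 0.417 = 5.522 km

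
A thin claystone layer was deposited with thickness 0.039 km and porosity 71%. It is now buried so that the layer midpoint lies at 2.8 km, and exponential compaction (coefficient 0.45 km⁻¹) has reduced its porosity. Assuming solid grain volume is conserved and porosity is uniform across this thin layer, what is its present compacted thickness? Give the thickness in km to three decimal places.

Porosity at 2.8 km: phi = 0.71·exp(−0.45×2.8) = 0.2014
Solid-volume conservation: h(1−phi) = h₀(1−phi₀) ⇒ h = h₀·(1−phi₀)/(1−phi)
h = 0.039 × (1 − 0.71)/(1 − 0.2014) = 0.039 × 0.3631 = 0.0142 km

0.014 km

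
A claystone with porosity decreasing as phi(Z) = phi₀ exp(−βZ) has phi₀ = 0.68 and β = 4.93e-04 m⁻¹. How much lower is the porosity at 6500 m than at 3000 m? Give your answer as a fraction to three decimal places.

0.127

Working in km (1 km = 1000 m; β in km⁻¹ = β in m⁻¹ × 1000):
phi(3) = 0.68·e^(−0.493×3) = 0.1549
phi(6.5) = 0.68·e^(−0.493×6.5) = 0.0276
Δphi = 0.1549 − 0.0276 = 0.1274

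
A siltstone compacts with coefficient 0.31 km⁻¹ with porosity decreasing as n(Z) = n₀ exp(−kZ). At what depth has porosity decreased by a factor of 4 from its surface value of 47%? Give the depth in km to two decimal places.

n/n₀ = 1/4 ⇒ exp(−k·Z) = 1/4 ⇒ Z = ln(4) / k
Z = 1.3863 / 0.31 = 4.472 km

4.47 km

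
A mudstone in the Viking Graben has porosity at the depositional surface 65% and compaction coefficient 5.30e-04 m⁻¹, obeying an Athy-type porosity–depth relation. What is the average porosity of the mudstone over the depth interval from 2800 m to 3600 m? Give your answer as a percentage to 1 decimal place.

12.0%

Working in km (1 km = 1000 m; c in km⁻¹ = c in m⁻¹ × 1000):
⟨φ⟩ = (1/(Z₂−Z₁)) ∫ φ₀ e^(−cZ) dZ = φ₀·(e^(−c·Z₁) − e^(−c·Z₂)) / (c·(Z₂−Z₁))
e^(−0.53×2.8) = 0.2267; e^(−0.53×3.6) = 0.1484
⟨φ⟩ = 0.65 × (0.2267 − 0.1484) / (0.53 × 0.8) = 0.65 × 0.1848 = 0.1201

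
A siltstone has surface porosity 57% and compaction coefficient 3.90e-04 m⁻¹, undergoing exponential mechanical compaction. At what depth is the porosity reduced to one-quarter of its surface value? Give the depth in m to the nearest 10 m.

3550 m

Working in km (1 km = 1000 m; β in km⁻¹ = β in m⁻¹ × 1000):
phi/phi₀ = 1/4 ⇒ exp(−β·d) = 1/4 ⇒ d = ln(4) / β
d = 1.3863 / 0.39 = 3.555 km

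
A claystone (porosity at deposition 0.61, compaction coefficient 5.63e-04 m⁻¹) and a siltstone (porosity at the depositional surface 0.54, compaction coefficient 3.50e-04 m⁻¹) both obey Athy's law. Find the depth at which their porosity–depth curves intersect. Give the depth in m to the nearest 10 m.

570 m

Working in km (1 km = 1000 m; c in km⁻¹ = c in m⁻¹ × 1000):
Set φ₀ₐ e^(−cₐz) = φ₀ᵦ e^(−cᵦz) ⇒ ln(φ₀ₐ/φ₀ᵦ) = (cₐ − cᵦ)·z
z = ln(0.61/0.54) / (0.563 − 0.35) = 0.1219 / 0.213 = 0.572 km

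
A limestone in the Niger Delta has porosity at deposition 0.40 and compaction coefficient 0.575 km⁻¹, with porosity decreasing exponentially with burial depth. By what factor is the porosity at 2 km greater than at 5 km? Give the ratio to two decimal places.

5.61

phi(Z₁)/phi(Z₂) = e^(−c·Z₁)/e^(−c·Z₂) = e^{c(Z₂−Z₁)}
= exp(0.575 × 3) = exp(1.725) = 5.6125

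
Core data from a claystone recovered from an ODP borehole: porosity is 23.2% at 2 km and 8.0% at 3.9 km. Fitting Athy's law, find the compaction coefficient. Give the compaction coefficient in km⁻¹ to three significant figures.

0.560 km⁻¹

Athy: φ(d) = φ₀ e^(−kd) ⇒ φ₁/φ₂ = e^{k(d₂−d₁)} ⇒ k = ln(φ₁/φ₂)/(d₂−d₁)
k = ln(0.232/0.08) / (3.9 − 2) = ln(2.9) / 1.9 = 1.0647 / 1.9 = 0.5604 km⁻¹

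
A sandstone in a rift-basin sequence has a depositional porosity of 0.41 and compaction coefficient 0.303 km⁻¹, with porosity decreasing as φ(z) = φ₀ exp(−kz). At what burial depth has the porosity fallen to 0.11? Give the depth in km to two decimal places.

Invert Athy's law: z = ln(φ₀/φ) / k
z = ln(0.41/0.11) / 0.303 = ln(3.727) / 0.303 = 1.3157 / 0.303 = 4.342 km

4.34 km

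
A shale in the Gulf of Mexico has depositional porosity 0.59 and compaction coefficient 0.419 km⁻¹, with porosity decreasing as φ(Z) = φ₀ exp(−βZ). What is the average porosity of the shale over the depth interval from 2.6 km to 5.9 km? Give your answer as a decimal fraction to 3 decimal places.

⟨φ⟩ = (1/(Z₂−Z₁)) ∫ φ₀ e^(−βZ) dZ = φ₀·(e^(−β·Z₁) − e^(−β·Z₂)) / (β·(Z₂−Z₁))
e^(−0.419×2.6) = 0.3364; e^(−0.419×5.9) = 0.0844
⟨φ⟩ = 0.59 × (0.3364 − 0.0844) / (0.419 × 3.3) = 0.59 × 0.1823 = 0.1075

0.108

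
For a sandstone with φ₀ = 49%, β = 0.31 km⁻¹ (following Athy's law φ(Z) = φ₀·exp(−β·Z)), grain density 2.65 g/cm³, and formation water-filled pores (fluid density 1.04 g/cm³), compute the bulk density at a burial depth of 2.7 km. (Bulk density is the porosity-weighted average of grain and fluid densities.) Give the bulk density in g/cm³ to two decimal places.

Porosity at depth: φ = 0.49·exp(−0.31×2.7) = 0.49×0.4330 = 0.2122
Bulk density: ρ_b = (1−φ)ρ_g + φ·ρ_f = 0.7878×2.65 + 0.2122×1.04
       = 2.088 + 0.221 = 2.308 g/cm³

2.31 g/cm³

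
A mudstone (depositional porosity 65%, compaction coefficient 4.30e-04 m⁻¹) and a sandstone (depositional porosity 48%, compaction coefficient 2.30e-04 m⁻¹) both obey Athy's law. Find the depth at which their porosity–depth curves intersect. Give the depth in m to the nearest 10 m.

Working in km (1 km = 1000 m; c in km⁻¹ = c in m⁻¹ × 1000):
Set n₀ₐ e^(−cₐd) = n₀ᵦ e^(−cᵦd) ⇒ ln(n₀ₐ/n₀ᵦ) = (cₐ − cᵦ)·d
d = ln(0.65/0.48) / (0.43 − 0.23) = 0.3032 / 0.2 = 1.516 km

1520 m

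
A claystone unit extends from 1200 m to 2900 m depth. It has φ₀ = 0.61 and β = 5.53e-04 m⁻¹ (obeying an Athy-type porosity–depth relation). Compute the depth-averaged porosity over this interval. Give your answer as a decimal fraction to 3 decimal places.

0.204

Working in km (1 km = 1000 m; β in km⁻¹ = β in m⁻¹ × 1000):
⟨φ⟩ = (1/(z₂−z₁)) ∫ φ₀ e^(−βz) dz = φ₀·(e^(−β·z₁) − e^(−β·z₂)) / (β·(z₂−z₁))
e^(−0.553×1.2) = 0.5150; e^(−0.553×2.9) = 0.2012
⟨φ⟩ = 0.61 × (0.5150 − 0.2012) / (0.553 × 1.7) = 0.61 × 0.3338 = 0.2036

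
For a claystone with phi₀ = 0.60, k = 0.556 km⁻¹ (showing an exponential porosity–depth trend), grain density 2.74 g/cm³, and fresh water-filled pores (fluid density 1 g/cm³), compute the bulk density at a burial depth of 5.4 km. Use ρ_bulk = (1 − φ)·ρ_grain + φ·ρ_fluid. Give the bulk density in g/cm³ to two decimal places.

Porosity at depth: phi = 0.6·exp(−0.556×5.4) = 0.6×0.0497 = 0.0298
Bulk density: ρ_b = (1−phi)ρ_g + phi·ρ_f = 0.9702×2.74 + 0.0298×1
       = 2.658 + 0.030 = 2.688 g/cm³

2.69 g/cm³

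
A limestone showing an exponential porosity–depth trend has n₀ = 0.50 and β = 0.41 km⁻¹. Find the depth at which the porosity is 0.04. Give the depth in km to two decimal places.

6.16 km

Invert Athy's law: Z = ln(n₀/n) / β
Z = ln(0.5/0.04) / 0.41 = ln(12.5) / 0.41 = 2.5257 / 0.41 = 6.160 km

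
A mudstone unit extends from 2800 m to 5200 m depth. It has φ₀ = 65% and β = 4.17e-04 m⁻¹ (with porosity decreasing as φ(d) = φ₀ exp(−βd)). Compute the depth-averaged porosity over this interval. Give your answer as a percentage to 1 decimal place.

Working in km (1 km = 1000 m; β in km⁻¹ = β in m⁻¹ × 1000):
⟨φ⟩ = (1/(d₂−d₁)) ∫ φ₀ e^(−βd) dd = φ₀·(e^(−β·d₁) − e^(−β·d₂)) / (β·(d₂−d₁))
e^(−0.417×2.8) = 0.3111; e^(−0.417×5.2) = 0.1144
⟨φ⟩ = 0.65 × (0.3111 − 0.1144) / (0.417 × 2.4) = 0.65 × 0.1966 = 0.1278

12.8%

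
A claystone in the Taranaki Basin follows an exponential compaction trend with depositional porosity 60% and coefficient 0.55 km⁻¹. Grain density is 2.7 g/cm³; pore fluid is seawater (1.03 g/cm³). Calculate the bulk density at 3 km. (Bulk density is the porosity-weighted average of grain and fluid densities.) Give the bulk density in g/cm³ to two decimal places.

2.51 g/cm³

Porosity at depth: phi = 0.6·exp(−0.55×3) = 0.6×0.1920 = 0.1152
Bulk density: ρ_b = (1−phi)ρ_g + phi·ρ_f = 0.8848×2.7 + 0.1152×1.03
       = 2.389 + 0.119 = 2.508 g/cm³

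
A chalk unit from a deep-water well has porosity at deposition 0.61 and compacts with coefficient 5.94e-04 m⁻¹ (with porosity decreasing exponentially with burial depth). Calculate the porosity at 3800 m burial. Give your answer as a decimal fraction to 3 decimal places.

Working in km (1 km = 1000 m; β in km⁻¹ = β in m⁻¹ × 1000):
n = n₀·exp(−β·d) = 0.61 × exp(−0.594 × 3.8) = 0.61 × exp(−2.257)
  = 0.61 × 0.1046 = 0.0638

0.064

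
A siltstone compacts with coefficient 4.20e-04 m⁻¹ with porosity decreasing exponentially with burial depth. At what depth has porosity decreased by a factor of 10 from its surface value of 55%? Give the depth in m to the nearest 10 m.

5480 m

Working in km (1 km = 1000 m; k in km⁻¹ = k in m⁻¹ × 1000):
n/n₀ = 1/10 ⇒ exp(−k·d) = 1/10 ⇒ d = ln(10) / k
d = 2.3026 / 0.42 = 5.482 km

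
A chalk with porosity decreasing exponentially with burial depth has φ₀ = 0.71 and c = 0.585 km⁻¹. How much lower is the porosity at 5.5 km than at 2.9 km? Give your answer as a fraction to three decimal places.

φ(2.9) = 0.71·e^(−0.585×2.9) = 0.1302
φ(5.5) = 0.71·e^(−0.585×5.5) = 0.0284
Δφ = 0.1302 − 0.0284 = 0.1017

0.102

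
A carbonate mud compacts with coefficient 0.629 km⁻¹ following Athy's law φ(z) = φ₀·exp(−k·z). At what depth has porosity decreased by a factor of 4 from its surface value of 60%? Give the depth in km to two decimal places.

2.20 km

φ/φ₀ = 1/4 ⇒ exp(−k·z) = 1/4 ⇒ z = ln(4) / k
z = 1.3863 / 0.629 = 2.204 km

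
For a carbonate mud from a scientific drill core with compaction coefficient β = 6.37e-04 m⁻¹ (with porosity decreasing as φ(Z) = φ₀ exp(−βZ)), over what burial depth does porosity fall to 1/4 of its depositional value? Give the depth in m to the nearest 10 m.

Working in km (1 km = 1000 m; β in km⁻¹ = β in m⁻¹ × 1000):
φ/φ₀ = 1/4 ⇒ exp(−β·Z) = 1/4 ⇒ Z = ln(4) / β
Z = 1.3863 / 0.637 = 2.176 km

2180 m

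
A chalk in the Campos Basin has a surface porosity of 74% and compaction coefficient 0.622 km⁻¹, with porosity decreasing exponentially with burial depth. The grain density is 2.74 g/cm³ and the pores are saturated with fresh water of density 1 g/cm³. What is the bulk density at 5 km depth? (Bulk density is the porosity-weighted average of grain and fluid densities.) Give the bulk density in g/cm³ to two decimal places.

2.68 g/cm³

Porosity at depth: φ = 0.74·exp(−0.622×5) = 0.74×0.0446 = 0.0330
Bulk density: ρ_b = (1−φ)ρ_g + φ·ρ_f = 0.9670×2.74 + 0.0330×1
       = 2.650 + 0.033 = 2.683 g/cm³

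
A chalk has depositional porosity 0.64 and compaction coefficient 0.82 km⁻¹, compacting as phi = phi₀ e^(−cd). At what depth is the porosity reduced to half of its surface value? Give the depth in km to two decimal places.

0.85 km

phi/phi₀ = 1/2 ⇒ exp(−c·d) = 1/2 ⇒ d = ln(2) / c
d = 0.6931 / 0.82 = 0.845 km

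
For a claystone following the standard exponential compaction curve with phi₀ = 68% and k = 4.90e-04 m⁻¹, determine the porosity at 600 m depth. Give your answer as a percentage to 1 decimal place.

Working in km (1 km = 1000 m; k in km⁻¹ = k in m⁻¹ × 1000):
phi = phi₀·exp(−k·z) = 0.68 × exp(−0.49 × 0.6) = 0.68 × exp(−0.294)
  = 0.68 × 0.7453 = 0.5068

50.7%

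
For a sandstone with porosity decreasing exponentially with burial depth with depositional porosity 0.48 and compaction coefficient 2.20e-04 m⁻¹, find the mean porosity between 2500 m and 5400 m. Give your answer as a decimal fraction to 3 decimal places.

0.205

Working in km (1 km = 1000 m; k in km⁻¹ = k in m⁻¹ × 1000):
⟨phi⟩ = (1/(d₂−d₁)) ∫ phi₀ e^(−kd) dd = phi₀·(e^(−k·d₁) − e^(−k·d₂)) / (k·(d₂−d₁))
e^(−0.22×2.5) = 0.5769; e^(−0.22×5.4) = 0.3048
⟨phi⟩ = 0.48 × (0.5769 − 0.3048) / (0.22 × 2.9) = 0.48 × 0.4265 = 0.2047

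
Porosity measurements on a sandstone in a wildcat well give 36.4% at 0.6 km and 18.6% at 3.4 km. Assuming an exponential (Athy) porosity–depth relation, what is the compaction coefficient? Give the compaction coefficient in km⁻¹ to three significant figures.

0.240 km⁻¹

Athy: φ(z) = φ₀ e^(−cz) ⇒ φ₁/φ₂ = e^{c(z₂−z₁)} ⇒ c = ln(φ₁/φ₂)/(z₂−z₁)
c = ln(0.364/0.186) / (3.4 − 0.6) = ln(1.957) / 2.8 = 0.6714 / 2.8 = 0.2398 km⁻¹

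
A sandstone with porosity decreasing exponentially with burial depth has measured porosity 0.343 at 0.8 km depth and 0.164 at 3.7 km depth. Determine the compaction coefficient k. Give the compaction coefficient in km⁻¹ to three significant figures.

0.254 km⁻¹

Athy: φ(d) = φ₀ e^(−kd) ⇒ φ₁/φ₂ = e^{k(d₂−d₁)} ⇒ k = ln(φ₁/φ₂)/(d₂−d₁)
k = ln(0.343/0.164) / (3.7 − 0.8) = ln(2.091) / 2.9 = 0.7379 / 2.9 = 0.2544 km⁻¹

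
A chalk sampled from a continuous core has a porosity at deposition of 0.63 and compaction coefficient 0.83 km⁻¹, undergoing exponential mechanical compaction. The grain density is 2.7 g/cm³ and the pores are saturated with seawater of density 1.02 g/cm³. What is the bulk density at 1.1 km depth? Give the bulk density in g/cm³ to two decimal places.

Porosity at depth: φ = 0.63·exp(−0.83×1.1) = 0.63×0.4013 = 0.2528
Bulk density: ρ_b = (1−φ)ρ_g + φ·ρ_f = 0.7472×2.7 + 0.2528×1.02
       = 2.017 + 0.258 = 2.275 g/cm³

2.28 g/cm³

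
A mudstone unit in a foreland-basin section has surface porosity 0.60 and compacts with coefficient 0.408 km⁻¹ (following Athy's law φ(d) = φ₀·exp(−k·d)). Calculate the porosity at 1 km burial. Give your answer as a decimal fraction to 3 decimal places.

0.399

φ = φ₀·exp(−k·d) = 0.6 × exp(−0.408 × 1) = 0.6 × exp(−0.408)
  = 0.6 × 0.6650 = 0.3990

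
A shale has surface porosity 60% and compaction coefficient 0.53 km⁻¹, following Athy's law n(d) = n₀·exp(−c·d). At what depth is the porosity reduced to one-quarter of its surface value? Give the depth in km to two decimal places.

2.62 km

n/n₀ = 1/4 ⇒ exp(−c·d) = 1/4 ⇒ d = ln(4) / c
d = 1.3863 / 0.53 = 2.616 km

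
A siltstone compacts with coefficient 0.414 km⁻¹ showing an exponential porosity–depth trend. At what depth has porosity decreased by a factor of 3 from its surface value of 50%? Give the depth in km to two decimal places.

phi/phi₀ = 1/3 ⇒ exp(−β·z) = 1/3 ⇒ z = ln(3) / β
z = 1.0986 / 0.414 = 2.654 km

2.65 km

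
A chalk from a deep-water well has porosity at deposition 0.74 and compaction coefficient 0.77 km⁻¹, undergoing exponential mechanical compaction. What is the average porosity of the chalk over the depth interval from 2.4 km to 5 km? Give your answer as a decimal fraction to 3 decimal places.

0.050

⟨n⟩ = (1/(z₂−z₁)) ∫ n₀ e^(−cz) dz = n₀·(e^(−c·z₁) − e^(−c·z₂)) / (c·(z₂−z₁))
e^(−0.77×2.4) = 0.1576; e^(−0.77×5) = 0.0213
⟨n⟩ = 0.74 × (0.1576 − 0.0213) / (0.77 × 2.6) = 0.74 × 0.0681 = 0.0504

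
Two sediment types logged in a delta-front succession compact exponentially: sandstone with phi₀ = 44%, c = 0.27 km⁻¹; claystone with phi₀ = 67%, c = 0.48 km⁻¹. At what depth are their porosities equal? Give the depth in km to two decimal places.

2.00 km

Set phi₀ₐ e^(−cₐd) = phi₀ᵦ e^(−cᵦd) ⇒ ln(phi₀ₐ/phi₀ᵦ) = (cₐ − cᵦ)·d
d = ln(0.44/0.67) / (0.27 − 0.48) = -0.4205 / -0.21 = 2.002 km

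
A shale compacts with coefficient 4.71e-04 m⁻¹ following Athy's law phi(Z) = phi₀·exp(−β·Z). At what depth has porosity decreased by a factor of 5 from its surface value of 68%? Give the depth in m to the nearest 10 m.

Working in km (1 km = 1000 m; β in km⁻¹ = β in m⁻¹ × 1000):
phi/phi₀ = 1/5 ⇒ exp(−β·Z) = 1/5 ⇒ Z = ln(5) / β
Z = 1.6094 / 0.471 = 3.417 km

3420 m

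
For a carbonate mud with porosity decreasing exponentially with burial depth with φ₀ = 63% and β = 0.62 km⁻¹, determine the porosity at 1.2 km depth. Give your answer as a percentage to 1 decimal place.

29.9%

φ = φ₀·exp(−β·z) = 0.63 × exp(−0.62 × 1.2) = 0.63 × exp(−0.744)
  = 0.63 × 0.4752 = 0.2994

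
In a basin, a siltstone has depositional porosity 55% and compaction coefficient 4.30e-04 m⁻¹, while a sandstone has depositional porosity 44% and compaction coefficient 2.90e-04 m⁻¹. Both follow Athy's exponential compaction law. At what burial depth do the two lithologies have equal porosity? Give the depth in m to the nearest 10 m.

1590 m

Working in km (1 km = 1000 m; k in km⁻¹ = k in m⁻¹ × 1000):
Set φ₀ₐ e^(−kₐz) = φ₀ᵦ e^(−kᵦz) ⇒ ln(φ₀ₐ/φ₀ᵦ) = (kₐ − kᵦ)·z
z = ln(0.55/0.44) / (0.43 − 0.29) = 0.2231 / 0.14 = 1.594 km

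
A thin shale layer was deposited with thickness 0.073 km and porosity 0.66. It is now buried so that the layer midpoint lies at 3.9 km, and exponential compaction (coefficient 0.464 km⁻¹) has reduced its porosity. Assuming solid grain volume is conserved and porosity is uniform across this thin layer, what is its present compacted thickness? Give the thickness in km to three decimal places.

0.028 km

Porosity at 3.9 km: phi = 0.66·exp(−0.464×3.9) = 0.1081
Solid-volume conservation: h(1−phi) = h₀(1−phi₀) ⇒ h = h₀·(1−phi₀)/(1−phi)
h = 0.073 × (1 − 0.66)/(1 − 0.1081) = 0.073 × 0.3812 = 0.0278 km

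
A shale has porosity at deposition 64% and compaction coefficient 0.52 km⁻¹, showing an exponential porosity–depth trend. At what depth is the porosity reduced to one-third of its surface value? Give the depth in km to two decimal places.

φ/φ₀ = 1/3 ⇒ exp(−k·d) = 1/3 ⇒ d = ln(3) / k
d = 1.0986 / 0.52 = 2.113 km

2.11 km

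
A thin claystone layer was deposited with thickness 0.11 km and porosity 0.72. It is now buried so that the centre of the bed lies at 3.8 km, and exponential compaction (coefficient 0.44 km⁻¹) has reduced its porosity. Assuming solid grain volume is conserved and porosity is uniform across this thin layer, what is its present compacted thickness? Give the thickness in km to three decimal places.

Porosity at 3.8 km: n = 0.72·exp(−0.44×3.8) = 0.1353
Solid-volume conservation: h(1−n) = h₀(1−n₀) ⇒ h = h₀·(1−n₀)/(1−n)
h = 0.11 × (1 − 0.72)/(1 − 0.1353) = 0.11 × 0.3238 = 0.0356 km

0.036 km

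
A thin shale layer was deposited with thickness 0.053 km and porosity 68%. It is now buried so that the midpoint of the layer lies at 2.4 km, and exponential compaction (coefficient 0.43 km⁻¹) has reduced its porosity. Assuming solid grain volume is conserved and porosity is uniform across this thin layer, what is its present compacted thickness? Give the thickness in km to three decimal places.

Porosity at 2.4 km: phi = 0.68·exp(−0.43×2.4) = 0.2423
Solid-volume conservation: h(1−phi) = h₀(1−phi₀) ⇒ h = h₀·(1−phi₀)/(1−phi)
h = 0.053 × (1 − 0.68)/(1 − 0.2423) = 0.053 × 0.4223 = 0.0224 km

0.022 km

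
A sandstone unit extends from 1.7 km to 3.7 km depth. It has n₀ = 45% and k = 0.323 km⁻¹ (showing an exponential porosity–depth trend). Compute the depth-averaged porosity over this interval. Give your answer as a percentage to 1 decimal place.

⟨n⟩ = (1/(z₂−z₁)) ∫ n₀ e^(−kz) dz = n₀·(e^(−k·z₁) − e^(−k·z₂)) / (k·(z₂−z₁))
e^(−0.323×1.7) = 0.5775; e^(−0.323×3.7) = 0.3027
⟨n⟩ = 0.45 × (0.5775 − 0.3027) / (0.323 × 2) = 0.45 × 0.4254 = 0.1914

19.1%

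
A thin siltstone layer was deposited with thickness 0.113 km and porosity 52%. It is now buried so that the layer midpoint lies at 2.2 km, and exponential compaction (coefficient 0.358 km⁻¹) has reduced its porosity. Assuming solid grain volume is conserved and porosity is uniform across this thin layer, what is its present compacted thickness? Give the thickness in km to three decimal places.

Porosity at 2.2 km: phi = 0.52·exp(−0.358×2.2) = 0.2366
Solid-volume conservation: h(1−phi) = h₀(1−phi₀) ⇒ h = h₀·(1−phi₀)/(1−phi)
h = 0.113 × (1 − 0.52)/(1 − 0.2366) = 0.113 × 0.6287 = 0.0710 km

0.071 km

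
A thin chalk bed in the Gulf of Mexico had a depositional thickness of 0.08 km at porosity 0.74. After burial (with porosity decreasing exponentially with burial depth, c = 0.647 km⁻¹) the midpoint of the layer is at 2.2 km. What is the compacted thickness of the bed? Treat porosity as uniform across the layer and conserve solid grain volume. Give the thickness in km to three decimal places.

0.025 km

Porosity at 2.2 km: phi = 0.74·exp(−0.647×2.2) = 0.1783
Solid-volume conservation: h(1−phi) = h₀(1−phi₀) ⇒ h = h₀·(1−phi₀)/(1−phi)
h = 0.08 × (1 − 0.74)/(1 − 0.1783) = 0.08 × 0.3164 = 0.0253 km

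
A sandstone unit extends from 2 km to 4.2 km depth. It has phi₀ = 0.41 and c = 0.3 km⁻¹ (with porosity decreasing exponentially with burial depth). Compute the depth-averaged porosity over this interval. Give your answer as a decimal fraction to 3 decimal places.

⟨phi⟩ = (1/(d₂−d₁)) ∫ phi₀ e^(−cd) dd = phi₀·(e^(−c·d₁) − e^(−c·d₂)) / (c·(d₂−d₁))
e^(−0.3×2) = 0.5488; e^(−0.3×4.2) = 0.2837
⟨phi⟩ = 0.41 × (0.5488 − 0.2837) / (0.3 × 2.2) = 0.41 × 0.4018 = 0.1647

0.165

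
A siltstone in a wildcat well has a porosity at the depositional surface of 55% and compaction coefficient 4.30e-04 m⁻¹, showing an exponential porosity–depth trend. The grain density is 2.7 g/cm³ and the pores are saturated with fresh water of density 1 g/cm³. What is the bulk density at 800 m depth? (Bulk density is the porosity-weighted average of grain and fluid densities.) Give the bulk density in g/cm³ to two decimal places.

Working in km (1 km = 1000 m; c in km⁻¹ = c in m⁻¹ × 1000):
Porosity at depth: φ = 0.55·exp(−0.43×0.8) = 0.55×0.7089 = 0.3899
Bulk density: ρ_b = (1−φ)ρ_g + φ·ρ_f = 0.6101×2.7 + 0.3899×1
       = 1.647 + 0.390 = 2.037 g/cm³

2.04 g/cm³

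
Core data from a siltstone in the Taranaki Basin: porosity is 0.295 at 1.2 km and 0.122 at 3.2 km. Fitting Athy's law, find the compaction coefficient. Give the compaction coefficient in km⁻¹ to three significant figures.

Athy: φ(d) = φ₀ e^(−cd) ⇒ φ₁/φ₂ = e^{c(d₂−d₁)} ⇒ c = ln(φ₁/φ₂)/(d₂−d₁)
c = ln(0.295/0.122) / (3.2 − 1.2) = ln(2.418) / 2 = 0.8830 / 2 = 0.4415 km⁻¹

0.441 km⁻¹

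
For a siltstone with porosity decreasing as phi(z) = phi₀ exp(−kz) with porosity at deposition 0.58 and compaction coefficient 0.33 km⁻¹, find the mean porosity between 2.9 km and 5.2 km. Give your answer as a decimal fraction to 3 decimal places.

0.156

⟨phi⟩ = (1/(z₂−z₁)) ∫ phi₀ e^(−kz) dz = phi₀·(e^(−k·z₁) − e^(−k·z₂)) / (k·(z₂−z₁))
e^(−0.33×2.9) = 0.3840; e^(−0.33×5.2) = 0.1798
⟨phi⟩ = 0.58 × (0.3840 − 0.1798) / (0.33 × 2.3) = 0.58 × 0.2691 = 0.1561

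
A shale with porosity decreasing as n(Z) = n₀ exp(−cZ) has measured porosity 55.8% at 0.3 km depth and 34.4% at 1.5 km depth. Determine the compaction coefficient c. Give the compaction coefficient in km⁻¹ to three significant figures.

Athy: n(Z) = n₀ e^(−cZ) ⇒ n₁/n₂ = e^{c(Z₂−Z₁)} ⇒ c = ln(n₁/n₂)/(Z₂−Z₁)
c = ln(0.558/0.344) / (1.5 − 0.3) = ln(1.622) / 1.2 = 0.4837 / 1.2 = 0.4031 km⁻¹

0.403 km⁻¹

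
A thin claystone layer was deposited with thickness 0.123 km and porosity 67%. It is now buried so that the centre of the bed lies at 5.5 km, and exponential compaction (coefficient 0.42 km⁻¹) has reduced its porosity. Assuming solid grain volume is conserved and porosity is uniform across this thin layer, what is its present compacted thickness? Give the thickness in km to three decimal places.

Porosity at 5.5 km: phi = 0.67·exp(−0.42×5.5) = 0.0665
Solid-volume conservation: h(1−phi) = h₀(1−phi₀) ⇒ h = h₀·(1−phi₀)/(1−phi)
h = 0.123 × (1 − 0.67)/(1 − 0.0665) = 0.123 × 0.3535 = 0.0435 km

0.043 km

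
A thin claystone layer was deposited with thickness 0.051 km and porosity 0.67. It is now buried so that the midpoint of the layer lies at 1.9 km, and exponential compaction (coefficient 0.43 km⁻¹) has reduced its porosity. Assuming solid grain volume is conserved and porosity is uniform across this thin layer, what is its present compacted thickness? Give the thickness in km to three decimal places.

Porosity at 1.9 km: phi = 0.67·exp(−0.43×1.9) = 0.2960
Solid-volume conservation: h(1−phi) = h₀(1−phi₀) ⇒ h = h₀·(1−phi₀)/(1−phi)
h = 0.051 × (1 − 0.67)/(1 − 0.2960) = 0.051 × 0.4687 = 0.0239 km

0.024 km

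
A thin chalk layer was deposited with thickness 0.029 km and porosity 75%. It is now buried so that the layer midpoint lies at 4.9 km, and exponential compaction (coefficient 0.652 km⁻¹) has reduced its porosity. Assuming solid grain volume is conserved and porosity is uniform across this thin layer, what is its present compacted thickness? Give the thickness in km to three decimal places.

0.007 km

Porosity at 4.9 km: phi = 0.75·exp(−0.652×4.9) = 0.0307
Solid-volume conservation: h(1−phi) = h₀(1−phi₀) ⇒ h = h₀·(1−phi₀)/(1−phi)
h = 0.029 × (1 − 0.75)/(1 − 0.0307) = 0.029 × 0.2579 = 0.0075 km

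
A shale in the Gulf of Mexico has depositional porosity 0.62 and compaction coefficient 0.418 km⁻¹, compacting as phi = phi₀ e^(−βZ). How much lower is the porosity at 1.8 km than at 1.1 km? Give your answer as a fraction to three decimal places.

phi(1.1) = 0.62·e^(−0.418×1.1) = 0.3915
phi(1.8) = 0.62·e^(−0.418×1.8) = 0.2922
Δphi = 0.3915 − 0.2922 = 0.0993

0.099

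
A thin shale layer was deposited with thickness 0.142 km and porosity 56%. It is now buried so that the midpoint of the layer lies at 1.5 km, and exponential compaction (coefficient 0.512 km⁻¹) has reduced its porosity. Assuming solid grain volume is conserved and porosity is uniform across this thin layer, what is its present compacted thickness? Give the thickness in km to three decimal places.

Porosity at 1.5 km: phi = 0.56·exp(−0.512×1.5) = 0.2598
Solid-volume conservation: h(1−phi) = h₀(1−phi₀) ⇒ h = h₀·(1−phi₀)/(1−phi)
h = 0.142 × (1 − 0.56)/(1 − 0.2598) = 0.142 × 0.5944 = 0.0844 km

0.084 km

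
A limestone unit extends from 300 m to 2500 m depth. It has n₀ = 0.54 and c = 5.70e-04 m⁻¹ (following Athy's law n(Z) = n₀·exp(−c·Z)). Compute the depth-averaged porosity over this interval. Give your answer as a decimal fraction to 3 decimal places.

Working in km (1 km = 1000 m; c in km⁻¹ = c in m⁻¹ × 1000):
⟨n⟩ = (1/(Z₂−Z₁)) ∫ n₀ e^(−cZ) dZ = n₀·(e^(−c·Z₁) − e^(−c·Z₂)) / (c·(Z₂−Z₁))
e^(−0.57×0.3) = 0.8428; e^(−0.57×2.5) = 0.2405
⟨n⟩ = 0.54 × (0.8428 − 0.2405) / (0.57 × 2.2) = 0.54 × 0.4803 = 0.2594

0.259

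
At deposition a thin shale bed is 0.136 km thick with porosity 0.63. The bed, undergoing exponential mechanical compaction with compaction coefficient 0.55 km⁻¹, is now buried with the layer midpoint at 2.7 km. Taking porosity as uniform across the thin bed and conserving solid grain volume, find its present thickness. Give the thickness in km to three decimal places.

Porosity at 2.7 km: phi = 0.63·exp(−0.55×2.7) = 0.1427
Solid-volume conservation: h(1−phi) = h₀(1−phi₀) ⇒ h = h₀·(1−phi₀)/(1−phi)
h = 0.136 × (1 − 0.63)/(1 − 0.1427) = 0.136 × 0.4316 = 0.0587 km

0.059 km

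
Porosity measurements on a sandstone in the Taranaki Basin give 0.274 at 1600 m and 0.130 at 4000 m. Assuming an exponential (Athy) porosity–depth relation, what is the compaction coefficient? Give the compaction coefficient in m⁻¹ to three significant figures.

Working in km (1 km = 1000 m; β in km⁻¹ = β in m⁻¹ × 1000):
Athy: φ(d) = φ₀ e^(−βd) ⇒ φ₁/φ₂ = e^{β(d₂−d₁)} ⇒ β = ln(φ₁/φ₂)/(d₂−d₁)
β = ln(0.274/0.13) / (4 − 1.6) = ln(2.108) / 2.4 = 0.7456 / 2.4 = 0.3107 km⁻¹

0.000311 m⁻¹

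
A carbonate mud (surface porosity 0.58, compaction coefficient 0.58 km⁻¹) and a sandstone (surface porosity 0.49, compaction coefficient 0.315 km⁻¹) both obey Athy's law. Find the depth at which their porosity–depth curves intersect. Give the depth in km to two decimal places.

Set phi₀ₐ e^(−βₐd) = phi₀ᵦ e^(−βᵦd) ⇒ ln(phi₀ₐ/phi₀ᵦ) = (βₐ − βᵦ)·d
d = ln(0.58/0.49) / (0.58 − 0.315) = 0.1686 / 0.265 = 0.636 km

0.64 km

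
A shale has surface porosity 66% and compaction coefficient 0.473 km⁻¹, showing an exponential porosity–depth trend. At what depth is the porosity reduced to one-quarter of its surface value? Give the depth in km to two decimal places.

phi/phi₀ = 1/4 ⇒ exp(−β·Z) = 1/4 ⇒ Z = ln(4) / β
Z = 1.3863 / 0.473 = 2.931 km

2.93 km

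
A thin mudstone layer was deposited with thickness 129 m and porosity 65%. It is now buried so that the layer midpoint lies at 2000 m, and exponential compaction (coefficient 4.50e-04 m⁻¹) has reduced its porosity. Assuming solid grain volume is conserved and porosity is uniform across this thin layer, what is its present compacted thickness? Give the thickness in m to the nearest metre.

Working in km (1 km = 1000 m; k in km⁻¹ = k in m⁻¹ × 1000):
Porosity at 2 km: phi = 0.65·exp(−0.45×2) = 0.2643
Solid-volume conservation: h(1−phi) = h₀(1−phi₀) ⇒ h = h₀·(1−phi₀)/(1−phi)
h = 0.129 × (1 − 0.65)/(1 − 0.2643) = 0.129 × 0.4757 = 0.0614 km

61 m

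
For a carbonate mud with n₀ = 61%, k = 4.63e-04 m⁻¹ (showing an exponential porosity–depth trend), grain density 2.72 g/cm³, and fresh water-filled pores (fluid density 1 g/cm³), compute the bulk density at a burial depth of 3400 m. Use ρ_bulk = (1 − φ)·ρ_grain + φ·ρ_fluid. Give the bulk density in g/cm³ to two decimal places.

2.50 g/cm³

Working in km (1 km = 1000 m; k in km⁻¹ = k in m⁻¹ × 1000):
Porosity at depth: n = 0.61·exp(−0.463×3.4) = 0.61×0.2072 = 0.1264
Bulk density: ρ_b = (1−n)ρ_g + n·ρ_f = 0.8736×2.72 + 0.1264×1
       = 2.376 + 0.126 = 2.503 g/cm³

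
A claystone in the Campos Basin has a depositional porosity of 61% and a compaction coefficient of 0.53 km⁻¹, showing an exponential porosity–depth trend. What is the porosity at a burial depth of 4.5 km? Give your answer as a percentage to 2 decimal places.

5.62%

φ = φ₀·exp(−β·z) = 0.61 × exp(−0.53 × 4.5) = 0.61 × exp(−2.385)
  = 0.61 × 0.0921 = 0.0562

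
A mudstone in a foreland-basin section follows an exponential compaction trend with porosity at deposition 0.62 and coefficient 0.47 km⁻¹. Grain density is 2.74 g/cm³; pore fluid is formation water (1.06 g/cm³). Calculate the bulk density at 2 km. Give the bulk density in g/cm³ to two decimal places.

2.33 g/cm³

Porosity at depth: phi = 0.62·exp(−0.47×2) = 0.62×0.3906 = 0.2422
Bulk density: ρ_b = (1−phi)ρ_g + phi·ρ_f = 0.7578×2.74 + 0.2422×1.06
       = 2.076 + 0.257 = 2.333 g/cm³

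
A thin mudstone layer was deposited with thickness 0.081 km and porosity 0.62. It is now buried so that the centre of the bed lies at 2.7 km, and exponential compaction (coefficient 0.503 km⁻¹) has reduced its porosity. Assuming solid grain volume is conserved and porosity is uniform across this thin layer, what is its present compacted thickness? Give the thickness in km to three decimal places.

0.037 km

Porosity at 2.7 km: n = 0.62·exp(−0.503×2.7) = 0.1594
Solid-volume conservation: h(1−n) = h₀(1−n₀) ⇒ h = h₀·(1−n₀)/(1−n)
h = 0.081 × (1 − 0.62)/(1 − 0.1594) = 0.081 × 0.4521 = 0.0366 km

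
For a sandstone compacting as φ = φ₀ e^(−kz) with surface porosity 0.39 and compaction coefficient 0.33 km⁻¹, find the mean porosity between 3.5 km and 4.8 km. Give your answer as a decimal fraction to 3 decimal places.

0.100

⟨φ⟩ = (1/(z₂−z₁)) ∫ φ₀ e^(−kz) dz = φ₀·(e^(−k·z₁) − e^(−k·z₂)) / (k·(z₂−z₁))
e^(−0.33×3.5) = 0.3151; e^(−0.33×4.8) = 0.2052
⟨φ⟩ = 0.39 × (0.3151 − 0.2052) / (0.33 × 1.3) = 0.39 × 0.2562 = 0.0999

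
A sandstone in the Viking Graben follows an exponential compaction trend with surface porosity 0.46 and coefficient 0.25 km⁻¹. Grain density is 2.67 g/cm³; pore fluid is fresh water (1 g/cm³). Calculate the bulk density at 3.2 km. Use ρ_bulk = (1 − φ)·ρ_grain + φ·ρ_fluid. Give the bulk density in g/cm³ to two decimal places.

Porosity at depth: phi = 0.46·exp(−0.25×3.2) = 0.46×0.4493 = 0.2067
Bulk density: ρ_b = (1−phi)ρ_g + phi·ρ_f = 0.7933×2.67 + 0.2067×1
       = 2.118 + 0.207 = 2.325 g/cm³

2.32 g/cm³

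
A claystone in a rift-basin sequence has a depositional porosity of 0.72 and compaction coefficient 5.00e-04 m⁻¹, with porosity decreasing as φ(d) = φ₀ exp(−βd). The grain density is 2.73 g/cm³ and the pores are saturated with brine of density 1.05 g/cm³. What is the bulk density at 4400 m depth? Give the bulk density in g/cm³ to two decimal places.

Working in km (1 km = 1000 m; β in km⁻¹ = β in m⁻¹ × 1000):
Porosity at depth: φ = 0.72·exp(−0.5×4.4) = 0.72×0.1108 = 0.0798
Bulk density: ρ_b = (1−φ)ρ_g + φ·ρ_f = 0.9202×2.73 + 0.0798×1.05
       = 2.512 + 0.084 = 2.596 g/cm³

2.60 g/cm³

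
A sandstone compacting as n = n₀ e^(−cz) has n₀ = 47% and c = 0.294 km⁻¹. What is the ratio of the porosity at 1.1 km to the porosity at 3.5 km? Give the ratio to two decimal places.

n(z₁)/n(z₂) = e^(−c·z₁)/e^(−c·z₂) = e^{c(z₂−z₁)}
= exp(0.294 × 2.4) = exp(0.7056) = 2.0251

2.03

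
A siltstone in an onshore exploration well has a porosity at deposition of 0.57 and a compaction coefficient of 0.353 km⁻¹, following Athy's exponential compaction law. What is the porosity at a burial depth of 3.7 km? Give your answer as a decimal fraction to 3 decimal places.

0.154

n = n₀·exp(−k·Z) = 0.57 × exp(−0.353 × 3.7) = 0.57 × exp(−1.306)
  = 0.57 × 0.2709 = 0.1544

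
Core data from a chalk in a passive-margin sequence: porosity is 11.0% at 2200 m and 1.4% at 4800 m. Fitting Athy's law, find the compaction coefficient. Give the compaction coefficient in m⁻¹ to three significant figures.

0.000793 m⁻¹

Working in km (1 km = 1000 m; c in km⁻¹ = c in m⁻¹ × 1000):
Athy: phi(z) = phi₀ e^(−cz) ⇒ phi₁/phi₂ = e^{c(z₂−z₁)} ⇒ c = ln(phi₁/phi₂)/(z₂−z₁)
c = ln(0.11/0.014) / (4.8 − 2.2) = ln(7.857) / 2.6 = 2.0614 / 2.6 = 0.7929 km⁻¹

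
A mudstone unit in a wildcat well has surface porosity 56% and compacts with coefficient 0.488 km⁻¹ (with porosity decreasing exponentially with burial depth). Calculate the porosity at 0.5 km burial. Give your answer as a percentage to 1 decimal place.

43.9%

n = n₀·exp(−β·d) = 0.56 × exp(−0.488 × 0.5) = 0.56 × exp(−0.244)
  = 0.56 × 0.7835 = 0.4388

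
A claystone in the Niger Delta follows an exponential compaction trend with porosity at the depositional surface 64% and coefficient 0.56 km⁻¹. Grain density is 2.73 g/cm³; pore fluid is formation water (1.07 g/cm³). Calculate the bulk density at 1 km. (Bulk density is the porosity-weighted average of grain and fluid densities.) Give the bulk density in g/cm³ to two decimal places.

2.12 g/cm³

Porosity at depth: phi = 0.64·exp(−0.56×1) = 0.64×0.5712 = 0.3656
Bulk density: ρ_b = (1−phi)ρ_g + phi·ρ_f = 0.6344×2.73 + 0.3656×1.07
       = 1.732 + 0.391 = 2.123 g/cm³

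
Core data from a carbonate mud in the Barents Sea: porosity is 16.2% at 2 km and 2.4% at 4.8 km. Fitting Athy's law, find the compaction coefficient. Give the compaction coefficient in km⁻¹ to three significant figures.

0.682 km⁻¹

Athy: n(Z) = n₀ e^(−cZ) ⇒ n₁/n₂ = e^{c(Z₂−Z₁)} ⇒ c = ln(n₁/n₂)/(Z₂−Z₁)
c = ln(0.162/0.024) / (4.8 − 2) = ln(6.75) / 2.8 = 1.9095 / 2.8 = 0.682 km⁻¹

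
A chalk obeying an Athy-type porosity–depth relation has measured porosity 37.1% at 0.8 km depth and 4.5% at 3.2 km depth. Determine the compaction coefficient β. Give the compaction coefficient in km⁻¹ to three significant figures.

0.879 km⁻¹

Athy: φ(d) = φ₀ e^(−βd) ⇒ φ₁/φ₂ = e^{β(d₂−d₁)} ⇒ β = ln(φ₁/φ₂)/(d₂−d₁)
β = ln(0.371/0.045) / (3.2 − 0.8) = ln(8.244) / 2.4 = 2.1095 / 2.4 = 0.879 km⁻¹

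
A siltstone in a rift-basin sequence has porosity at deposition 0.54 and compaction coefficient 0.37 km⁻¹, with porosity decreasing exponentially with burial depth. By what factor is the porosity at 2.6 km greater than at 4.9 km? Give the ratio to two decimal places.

φ(d₁)/φ(d₂) = e^(−c·d₁)/e^(−c·d₂) = e^{c(d₂−d₁)}
= exp(0.37 × 2.3) = exp(0.851) = 2.3420

2.34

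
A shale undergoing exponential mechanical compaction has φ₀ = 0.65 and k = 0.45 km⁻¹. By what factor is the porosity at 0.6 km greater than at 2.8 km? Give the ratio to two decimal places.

2.69

φ(d₁)/φ(d₂) = e^(−k·d₁)/e^(−k·d₂) = e^{k(d₂−d₁)}
= exp(0.45 × 2.2) = exp(0.99) = 2.6912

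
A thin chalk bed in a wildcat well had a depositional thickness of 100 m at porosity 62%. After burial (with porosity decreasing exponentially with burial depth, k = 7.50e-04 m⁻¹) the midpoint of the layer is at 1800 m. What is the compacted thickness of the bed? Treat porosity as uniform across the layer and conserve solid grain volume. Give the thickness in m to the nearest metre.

45 m

Working in km (1 km = 1000 m; k in km⁻¹ = k in m⁻¹ × 1000):
Porosity at 1.8 km: phi = 0.62·exp(−0.75×1.8) = 0.1607
Solid-volume conservation: h(1−phi) = h₀(1−phi₀) ⇒ h = h₀·(1−phi₀)/(1−phi)
h = 0.1 × (1 − 0.62)/(1 − 0.1607) = 0.1 × 0.4528 = 0.0453 km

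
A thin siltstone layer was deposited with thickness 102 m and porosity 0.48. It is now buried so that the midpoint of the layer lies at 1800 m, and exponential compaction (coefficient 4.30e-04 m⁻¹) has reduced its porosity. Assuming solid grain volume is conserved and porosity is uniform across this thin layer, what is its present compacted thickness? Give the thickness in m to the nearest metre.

68 m

Working in km (1 km = 1000 m; β in km⁻¹ = β in m⁻¹ × 1000):
Porosity at 1.8 km: phi = 0.48·exp(−0.43×1.8) = 0.2214
Solid-volume conservation: h(1−phi) = h₀(1−phi₀) ⇒ h = h₀·(1−phi₀)/(1−phi)
h = 0.102 × (1 − 0.48)/(1 − 0.2214) = 0.102 × 0.6678 = 0.0681 km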